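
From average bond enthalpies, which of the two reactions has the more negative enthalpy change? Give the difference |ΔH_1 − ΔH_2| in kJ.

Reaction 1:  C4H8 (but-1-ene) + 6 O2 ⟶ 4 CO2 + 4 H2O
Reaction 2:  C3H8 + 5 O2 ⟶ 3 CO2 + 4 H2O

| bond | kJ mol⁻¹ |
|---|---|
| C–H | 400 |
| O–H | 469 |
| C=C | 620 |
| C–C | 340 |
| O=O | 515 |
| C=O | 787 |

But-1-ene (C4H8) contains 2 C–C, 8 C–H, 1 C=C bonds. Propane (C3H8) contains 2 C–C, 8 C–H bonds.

Reaction 1:
  Bonds broken (reactants):
    C–C: 2 × 340 = 680
    C–H: 8 × 400 = 3200
    C=C: 1 × 620 = 620
    O=O: 6 × 515 = 3090
    Σ(broken) = 7590 kJ
  Bonds formed (products):
    C=O: 8 × 787 = 6296
    O–H: 8 × 469 = 3752
    Σ(formed) = 10048 kJ
  ΔH_1 = 7590 − 10048 = −2458 kJ
Reaction 2:
  Bonds broken (reactants):
    C–C: 2 × 340 = 680
    C–H: 8 × 400 = 3200
    O=O: 5 × 515 = 2575
    Σ(broken) = 6455 kJ
  Bonds formed (products):
    C=O: 6 × 787 = 4722
    O–H: 8 × 469 = 3752
    Σ(formed) = 8474 kJ
  ΔH_2 = 6455 − 8474 = −2019 kJ
ΔH_1 − ΔH_2 = −439 kJ, so reaction 1 has the more negative ΔH; |ΔH_1 − ΔH_2| = 439 kJ.

Reaction 1, by 439 kJ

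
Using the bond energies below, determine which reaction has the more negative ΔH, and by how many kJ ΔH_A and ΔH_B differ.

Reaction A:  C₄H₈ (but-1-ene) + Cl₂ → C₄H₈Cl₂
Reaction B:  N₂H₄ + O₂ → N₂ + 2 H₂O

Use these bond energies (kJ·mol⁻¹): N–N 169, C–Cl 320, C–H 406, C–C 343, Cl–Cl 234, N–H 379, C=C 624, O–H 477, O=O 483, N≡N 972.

Reaction A:
  Bonds broken (reactants):
    C–C: 2 × 343 = 686
    C–H: 8 × 406 = 3248
    C=C: 1 × 624 = 624
    Cl–Cl: 1 × 234 = 234
    Σ(broken) = 4792 kJ
  Bonds formed (products):
    C–C: 3 × 343 = 1029
    C–Cl: 2 × 320 = 640
    C–H: 8 × 406 = 3248
    Σ(formed) = 4917 kJ
  ΔH_A = 4792 − 4917 = −125 kJ
Reaction B:
  Bonds broken (reactants):
    N–H: 4 × 379 = 1516
    N–N: 1 × 169 = 169
    O=O: 1 × 483 = 483
    Σ(broken) = 2168 kJ
  Bonds formed (products):
    N≡N: 1 × 972 = 972
    O–H: 4 × 477 = 1908
    Σ(formed) = 2880 kJ
  ΔH_B = 2168 − 2880 = −712 kJ
ΔH_A − ΔH_B = +587 kJ, so reaction B has the more negative ΔH; |ΔH_A − ΔH_B| = 587 kJ.

Reaction B, by 587 kJ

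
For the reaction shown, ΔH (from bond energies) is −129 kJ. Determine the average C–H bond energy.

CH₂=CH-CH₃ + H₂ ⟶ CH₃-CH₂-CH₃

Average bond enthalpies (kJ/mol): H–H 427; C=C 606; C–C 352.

D(C–H) ≈ 405 kJ/mol

Let D be the C–H bond energy.
Σ(broken) = 1×352 + 6×D + 1×606 + 1×427 = 1385 + 6D
Σ(formed) = 2×352 + 8×D = 704 + 8D
ΔH = Σ(broken) − Σ(formed) = (1385 + 6D) − (704 + 8D) = +681 − 2D
Setting this equal to −129 kJ gives 2D = 810, so D = 405 kJ/mol.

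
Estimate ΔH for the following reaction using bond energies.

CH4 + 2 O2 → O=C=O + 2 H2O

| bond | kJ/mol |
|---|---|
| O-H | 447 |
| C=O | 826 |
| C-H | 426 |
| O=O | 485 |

ΔH ≈ −766 kJ

Bonds broken (reactants):
  C-H: 4 × 426 = 1704
  O=O: 2 × 485 = 970
  Σ(broken) = 2674 kJ
Bonds formed (products):
  C=O: 2 × 826 = 1652
  O-H: 4 × 447 = 1788
  Σ(formed) = 3440 kJ
ΔH = Σ(broken) − Σ(formed) = 2674 − 3440 = −766 kJ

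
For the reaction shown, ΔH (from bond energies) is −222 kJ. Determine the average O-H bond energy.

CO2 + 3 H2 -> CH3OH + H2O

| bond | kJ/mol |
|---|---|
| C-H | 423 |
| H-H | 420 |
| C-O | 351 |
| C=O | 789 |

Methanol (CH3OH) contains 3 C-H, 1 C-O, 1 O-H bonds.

D(O-H) ≈ 480 kJ/mol

Let D be the O-H bond energy.
Σ(broken) = 2×789 + 3×420 = 2838
Σ(formed) = 3×423 + 1×351 + 3×D = 1620 + 3D
ΔH = Σ(broken) − Σ(formed) = (2838) − (1620 + 3D) = +1218 − 3D
Setting this equal to −222 kJ gives 3D = 1440, so D = 480 kJ/mol.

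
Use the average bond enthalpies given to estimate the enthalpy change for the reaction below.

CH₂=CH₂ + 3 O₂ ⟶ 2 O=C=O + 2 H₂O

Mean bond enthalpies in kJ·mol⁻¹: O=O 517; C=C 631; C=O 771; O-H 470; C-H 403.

ΔH ≈ −1170 kJ

Bonds broken (reactants):
  C-H: 4 × 403 = 1612
  C=C: 1 × 631 = 631
  O=O: 3 × 517 = 1551
  Σ(broken) = 3794 kJ
Bonds formed (products):
  C=O: 4 × 771 = 3084
  O-H: 4 × 470 = 1880
  Σ(formed) = 4964 kJ
ΔH = Σ(broken) − Σ(formed) = 3794 − 4964 = −1170 kJ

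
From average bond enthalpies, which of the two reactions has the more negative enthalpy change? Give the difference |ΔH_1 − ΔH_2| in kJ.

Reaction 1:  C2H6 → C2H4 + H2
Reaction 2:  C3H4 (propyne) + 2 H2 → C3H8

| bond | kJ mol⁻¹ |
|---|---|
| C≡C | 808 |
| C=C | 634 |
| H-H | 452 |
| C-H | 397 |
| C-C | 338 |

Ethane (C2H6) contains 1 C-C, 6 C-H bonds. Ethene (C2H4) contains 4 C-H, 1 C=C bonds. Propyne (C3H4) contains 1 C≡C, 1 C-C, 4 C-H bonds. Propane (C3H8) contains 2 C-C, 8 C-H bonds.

Reaction 1:
  Bonds broken (reactants):
    C-C: 1 × 338 = 338
    C-H: 6 × 397 = 2382
    Σ(broken) = 2720 kJ
  Bonds formed (products):
    C-H: 4 × 397 = 1588
    C=C: 1 × 634 = 634
    H-H: 1 × 452 = 452
    Σ(formed) = 2674 kJ
  ΔH_1 = 2720 − 2674 = +46 kJ
Reaction 2:
  Bonds broken (reactants):
    C≡C: 1 × 808 = 808
    C-C: 1 × 338 = 338
    C-H: 4 × 397 = 1588
    H-H: 2 × 452 = 904
    Σ(broken) = 3638 kJ
  Bonds formed (products):
    C-C: 2 × 338 = 676
    C-H: 8 × 397 = 3176
    Σ(formed) = 3852 kJ
  ΔH_2 = 3638 − 3852 = −214 kJ
ΔH_1 − ΔH_2 = +260 kJ, so reaction 2 has the more negative ΔH; |ΔH_1 − ΔH_2| = 260 kJ.

Reaction 2, by 260 kJ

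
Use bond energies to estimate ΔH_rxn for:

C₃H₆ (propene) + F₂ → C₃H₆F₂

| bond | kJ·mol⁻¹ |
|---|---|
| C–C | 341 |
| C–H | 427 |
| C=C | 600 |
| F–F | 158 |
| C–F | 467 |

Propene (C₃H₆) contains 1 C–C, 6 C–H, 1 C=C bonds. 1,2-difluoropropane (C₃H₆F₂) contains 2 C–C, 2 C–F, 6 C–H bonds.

ΔH ≈ −517 kJ

Bonds broken (reactants):
  C–C: 1 × 341 = 341
  C–H: 6 × 427 = 2562
  C=C: 1 × 600 = 600
  F–F: 1 × 158 = 158
  Σ(broken) = 3661 kJ
Bonds formed (products):
  C–C: 2 × 341 = 682
  C–F: 2 × 467 = 934
  C–H: 6 × 427 = 2562
  Σ(formed) = 4178 kJ
ΔH = Σ(broken) − Σ(formed) = 3661 − 4178 = −517 kJ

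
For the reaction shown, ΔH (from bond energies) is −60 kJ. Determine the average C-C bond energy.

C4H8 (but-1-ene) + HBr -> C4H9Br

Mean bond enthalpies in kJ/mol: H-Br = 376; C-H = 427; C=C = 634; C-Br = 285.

Let D be the C-C bond energy.
Σ(broken) = 2×D + 8×427 + 1×634 + 1×376 = 4426 + 2D
Σ(formed) = 1×285 + 3×D + 9×427 = 4128 + 3D
ΔH = Σ(broken) − Σ(formed) = (4426 + 2D) − (4128 + 3D) = +298 − D
Setting this equal to −60 kJ gives D = 358 kJ/mol.

D(C-C) ≈ 358 kJ/mol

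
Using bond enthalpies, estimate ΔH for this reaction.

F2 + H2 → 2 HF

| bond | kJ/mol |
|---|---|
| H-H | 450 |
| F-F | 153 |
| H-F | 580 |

Bonds broken (reactants):
  F-F: 1 × 153 = 153
  H-H: 1 × 450 = 450
  Σ(broken) = 603 kJ
Bonds formed (products):
  H-F: 2 × 580 = 1160
  Σ(formed) = 1160 kJ
ΔH = Σ(broken) − Σ(formed) = 603 − 1160 = −557 kJ

ΔH ≈ −557 kJ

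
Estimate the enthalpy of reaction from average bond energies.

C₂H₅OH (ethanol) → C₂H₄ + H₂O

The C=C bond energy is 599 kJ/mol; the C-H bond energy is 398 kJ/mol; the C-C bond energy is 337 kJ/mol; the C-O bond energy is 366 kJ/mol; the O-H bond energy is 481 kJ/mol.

Bonds broken (reactants):
  C-C: 1 × 337 = 337
  C-H: 5 × 398 = 1990
  C-O: 1 × 366 = 366
  O-H: 1 × 481 = 481
  Σ(broken) = 3174 kJ
Bonds formed (products):
  C-H: 4 × 398 = 1592
  C=C: 1 × 599 = 599
  O-H: 2 × 481 = 962
  Σ(formed) = 3153 kJ
ΔH = Σ(broken) − Σ(formed) = 3174 − 3153 = +21 kJ

ΔH ≈ +21 kJ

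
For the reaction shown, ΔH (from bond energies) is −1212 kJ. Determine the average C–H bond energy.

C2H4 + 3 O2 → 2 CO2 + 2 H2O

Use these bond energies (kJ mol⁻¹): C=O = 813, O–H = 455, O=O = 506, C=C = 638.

Let D be the C–H bond energy.
Σ(broken) = 4×D + 1×638 + 3×506 = 2156 + 4D
Σ(formed) = 4×813 + 4×455 = 5072
ΔH = Σ(broken) − Σ(formed) = (2156 + 4D) − (5072) = −2916 + 4D
Setting this equal to −1212 kJ gives 4D = 1704, so D = 426 kJ/mol.

D(C–H) ≈ 426 kJ/mol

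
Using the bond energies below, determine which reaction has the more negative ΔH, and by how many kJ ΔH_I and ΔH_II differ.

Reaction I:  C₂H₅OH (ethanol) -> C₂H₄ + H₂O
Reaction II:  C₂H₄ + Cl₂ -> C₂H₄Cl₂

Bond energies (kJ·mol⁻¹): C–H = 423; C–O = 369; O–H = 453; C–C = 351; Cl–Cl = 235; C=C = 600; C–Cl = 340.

Reaction II, by 286 kJ

Reaction I:
  Bonds broken (reactants):
    C–C: 1 × 351 = 351
    C–H: 5 × 423 = 2115
    C–O: 1 × 369 = 369
    O–H: 1 × 453 = 453
    Σ(broken) = 3288 kJ
  Bonds formed (products):
    C–H: 4 × 423 = 1692
    C=C: 1 × 600 = 600
    O–H: 2 × 453 = 906
    Σ(formed) = 3198 kJ
  ΔH_I = 3288 − 3198 = +90 kJ
Reaction II:
  Bonds broken (reactants):
    C–H: 4 × 423 = 1692
    C=C: 1 × 600 = 600
    Cl–Cl: 1 × 235 = 235
    Σ(broken) = 2527 kJ
  Bonds formed (products):
    C–C: 1 × 351 = 351
    C–Cl: 2 × 340 = 680
    C–H: 4 × 423 = 1692
    Σ(formed) = 2723 kJ
  ΔH_II = 2527 − 2723 = −196 kJ
ΔH_I − ΔH_II = +286 kJ, so reaction II has the more negative ΔH; |ΔH_I − ΔH_II| = 286 kJ.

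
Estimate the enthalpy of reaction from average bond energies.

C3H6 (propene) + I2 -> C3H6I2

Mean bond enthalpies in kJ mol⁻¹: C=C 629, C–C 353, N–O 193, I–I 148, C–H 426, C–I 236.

Bonds broken (reactants):
  C–C: 1 × 353 = 353
  C–H: 6 × 426 = 2556
  C=C: 1 × 629 = 629
  I–I: 1 × 148 = 148
  Σ(broken) = 3686 kJ
Bonds formed (products):
  C–C: 2 × 353 = 706
  C–H: 6 × 426 = 2556
  C–I: 2 × 236 = 472
  Σ(formed) = 3734 kJ
ΔH = Σ(broken) − Σ(formed) = 3686 − 3734 = −48 kJ

ΔH ≈ −48 kJ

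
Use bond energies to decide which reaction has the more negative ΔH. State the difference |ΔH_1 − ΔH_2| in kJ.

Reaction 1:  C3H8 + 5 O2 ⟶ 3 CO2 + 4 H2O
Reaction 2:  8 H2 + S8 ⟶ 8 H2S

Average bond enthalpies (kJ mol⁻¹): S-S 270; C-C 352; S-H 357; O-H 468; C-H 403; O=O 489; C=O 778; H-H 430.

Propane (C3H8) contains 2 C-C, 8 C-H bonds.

Reaction 1:
  Bonds broken (reactants):
    C-C: 2 × 352 = 704
    C-H: 8 × 403 = 3224
    O=O: 5 × 489 = 2445
    Σ(broken) = 6373 kJ
  Bonds formed (products):
    C=O: 6 × 778 = 4668
    O-H: 8 × 468 = 3744
    Σ(formed) = 8412 kJ
  ΔH_1 = 6373 − 8412 = −2039 kJ
Reaction 2:
  Bonds broken (reactants):
    H-H: 8 × 430 = 3440
    S-S: 8 × 270 = 2160
    Σ(broken) = 5600 kJ
  Bonds formed (products):
    S-H: 16 × 357 = 5712
    Σ(formed) = 5712 kJ
  ΔH_2 = 5600 − 5712 = −112 kJ
ΔH_1 − ΔH_2 = −1927 kJ, so reaction 1 has the more negative ΔH; |ΔH_1 − ΔH_2| = 1927 kJ.

Reaction 1, by 1927 kJ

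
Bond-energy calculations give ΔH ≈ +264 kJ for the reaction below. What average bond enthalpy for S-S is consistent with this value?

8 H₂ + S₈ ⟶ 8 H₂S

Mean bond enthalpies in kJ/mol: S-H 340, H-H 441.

Let D be the S-S bond energy.
Σ(broken) = 8×441 + 8×D = 3528 + 8D
Σ(formed) = 16×340 = 5440
ΔH = Σ(broken) − Σ(formed) = (3528 + 8D) − (5440) = −1912 + 8D
Setting this equal to +264 kJ gives 8D = 2176, so D = 272 kJ/mol.

D(S-S) ≈ 272 kJ/mol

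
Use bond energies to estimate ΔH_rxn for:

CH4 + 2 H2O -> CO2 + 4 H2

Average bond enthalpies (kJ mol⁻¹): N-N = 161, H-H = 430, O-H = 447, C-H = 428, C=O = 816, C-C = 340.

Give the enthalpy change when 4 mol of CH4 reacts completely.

Bonds broken (reactants):
  C-H: 4 × 428 = 1712
  O-H: 4 × 447 = 1788
  Σ(broken) = 3500 kJ
Bonds formed (products):
  C=O: 2 × 816 = 1632
  H-H: 4 × 430 = 1720
  Σ(formed) = 3352 kJ
ΔH = Σ(broken) − Σ(formed) = 3500 − 3352 = +148 kJ
For 4× the reaction as written: 4 × (+148) = +592 kJ

ΔH = +592 kJ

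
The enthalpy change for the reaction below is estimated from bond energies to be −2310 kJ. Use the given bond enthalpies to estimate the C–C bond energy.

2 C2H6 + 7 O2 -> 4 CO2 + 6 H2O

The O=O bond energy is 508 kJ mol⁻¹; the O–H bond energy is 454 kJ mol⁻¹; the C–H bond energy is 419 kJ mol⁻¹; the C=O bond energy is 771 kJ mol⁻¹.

D(C–C) ≈ 361 kJ/mol

Let D be the C–C bond energy.
Σ(broken) = 2×D + 12×419 + 7×508 = 8584 + 2D
Σ(formed) = 8×771 + 12×454 = 11616
ΔH = Σ(broken) − Σ(formed) = (8584 + 2D) − (11616) = −3032 + 2D
Setting this equal to −2310 kJ gives 2D = 722, so D = 361 kJ/mol.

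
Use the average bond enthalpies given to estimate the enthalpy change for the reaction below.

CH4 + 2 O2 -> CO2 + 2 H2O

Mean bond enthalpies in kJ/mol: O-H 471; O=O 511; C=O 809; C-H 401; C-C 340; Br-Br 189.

Bonds broken (reactants):
  C-H: 4 × 401 = 1604
  O=O: 2 × 511 = 1022
  Σ(broken) = 2626 kJ
Bonds formed (products):
  C=O: 2 × 809 = 1618
  O-H: 4 × 471 = 1884
  Σ(formed) = 3502 kJ
ΔH = Σ(broken) − Σ(formed) = 2626 − 3502 = −876 kJ

ΔH ≈ −876 kJ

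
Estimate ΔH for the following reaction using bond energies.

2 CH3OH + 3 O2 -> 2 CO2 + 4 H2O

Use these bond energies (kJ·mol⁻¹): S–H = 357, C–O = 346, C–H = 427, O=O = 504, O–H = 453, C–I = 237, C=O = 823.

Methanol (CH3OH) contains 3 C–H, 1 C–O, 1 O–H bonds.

Bonds broken (reactants):
  C–H: 6 × 427 = 2562
  C–O: 2 × 346 = 692
  O–H: 2 × 453 = 906
  O=O: 3 × 504 = 1512
  Σ(broken) = 5672 kJ
Bonds formed (products):
  C=O: 4 × 823 = 3292
  O–H: 8 × 453 = 3624
  Σ(formed) = 6916 kJ
ΔH = Σ(broken) − Σ(formed) = 5672 − 6916 = −1244 kJ

ΔH ≈ −1244 kJ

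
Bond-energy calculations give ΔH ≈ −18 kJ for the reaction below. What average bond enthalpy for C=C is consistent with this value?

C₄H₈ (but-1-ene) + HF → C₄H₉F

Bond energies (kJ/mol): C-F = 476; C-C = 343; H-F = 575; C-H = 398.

Let D be the C=C bond energy.
Σ(broken) = 2×343 + 8×398 + 1×D + 1×575 = 4445 + D
Σ(formed) = 3×343 + 1×476 + 9×398 = 5087
ΔH = Σ(broken) − Σ(formed) = (4445 + D) − (5087) = −642 + D
Setting this equal to −18 kJ gives D = 624 kJ/mol.

D(C=C) ≈ 624 kJ/mol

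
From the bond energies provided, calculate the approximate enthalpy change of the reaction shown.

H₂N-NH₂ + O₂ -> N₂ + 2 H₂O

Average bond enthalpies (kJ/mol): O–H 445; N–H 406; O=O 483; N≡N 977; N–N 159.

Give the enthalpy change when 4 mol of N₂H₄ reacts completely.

ΔH = −1964 kJ

Bonds broken (reactants):
  N–H: 4 × 406 = 1624
  N–N: 1 × 159 = 159
  O=O: 1 × 483 = 483
  Σ(broken) = 2266 kJ
Bonds formed (products):
  N≡N: 1 × 977 = 977
  O–H: 4 × 445 = 1780
  Σ(formed) = 2757 kJ
ΔH = Σ(broken) − Σ(formed) = 2266 − 2757 = −491 kJ
For 4× the reaction as written: 4 × (−491) = −1964 kJ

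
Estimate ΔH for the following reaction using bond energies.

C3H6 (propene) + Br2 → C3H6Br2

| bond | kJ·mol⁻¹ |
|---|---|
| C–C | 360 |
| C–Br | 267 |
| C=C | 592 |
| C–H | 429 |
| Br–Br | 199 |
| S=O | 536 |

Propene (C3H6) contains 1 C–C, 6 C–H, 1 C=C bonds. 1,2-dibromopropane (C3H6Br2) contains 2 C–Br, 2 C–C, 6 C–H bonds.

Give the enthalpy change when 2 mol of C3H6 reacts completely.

Bonds broken (reactants):
  Br–Br: 1 × 199 = 199
  C–C: 1 × 360 = 360
  C–H: 6 × 429 = 2574
  C=C: 1 × 592 = 592
  Σ(broken) = 3725 kJ
Bonds formed (products):
  C–Br: 2 × 267 = 534
  C–C: 2 × 360 = 720
  C–H: 6 × 429 = 2574
  Σ(formed) = 3828 kJ
ΔH = Σ(broken) − Σ(formed) = 3725 − 3828 = −103 kJ
For 2× the reaction as written: 2 × (−103) = −206 kJ

ΔH = −206 kJ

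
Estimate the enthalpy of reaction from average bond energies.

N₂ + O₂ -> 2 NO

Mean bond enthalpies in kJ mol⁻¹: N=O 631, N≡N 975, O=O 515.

ΔH ≈ +228 kJ

Bonds broken (reactants):
  N≡N: 1 × 975 = 975
  O=O: 1 × 515 = 515
  Σ(broken) = 1490 kJ
Bonds formed (products):
  N=O: 2 × 631 = 1262
  Σ(formed) = 1262 kJ
ΔH = Σ(broken) − Σ(formed) = 1490 − 1262 = +228 kJ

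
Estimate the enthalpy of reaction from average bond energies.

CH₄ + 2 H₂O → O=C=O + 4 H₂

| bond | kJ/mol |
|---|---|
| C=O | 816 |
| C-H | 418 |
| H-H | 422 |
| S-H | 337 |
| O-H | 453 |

ΔH ≈ +164 kJ

Bonds broken (reactants):
  C-H: 4 × 418 = 1672
  O-H: 4 × 453 = 1812
  Σ(broken) = 3484 kJ
Bonds formed (products):
  C=O: 2 × 816 = 1632
  H-H: 4 × 422 = 1688
  Σ(formed) = 3320 kJ
ΔH = Σ(broken) − Σ(formed) = 3484 − 3320 = +164 kJ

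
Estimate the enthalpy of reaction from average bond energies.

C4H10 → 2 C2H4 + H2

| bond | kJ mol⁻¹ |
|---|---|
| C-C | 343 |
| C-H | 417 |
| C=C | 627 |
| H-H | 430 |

Bonds broken (reactants):
  C-C: 3 × 343 = 1029
  C-H: 10 × 417 = 4170
  Σ(broken) = 5199 kJ
Bonds formed (products):
  C-H: 8 × 417 = 3336
  C=C: 2 × 627 = 1254
  H-H: 1 × 430 = 430
  Σ(formed) = 5020 kJ
ΔH = Σ(broken) − Σ(formed) = 5199 − 5020 = +179 kJ

ΔH ≈ +179 kJ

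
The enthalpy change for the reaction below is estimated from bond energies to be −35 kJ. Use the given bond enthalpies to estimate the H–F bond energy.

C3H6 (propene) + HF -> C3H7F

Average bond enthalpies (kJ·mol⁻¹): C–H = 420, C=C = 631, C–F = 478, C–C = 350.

D(H–F) ≈ 582 kJ/mol

Let D be the H–F bond energy.
Σ(broken) = 1×350 + 6×420 + 1×631 + 1×D = 3501 + D
Σ(formed) = 2×350 + 1×478 + 7×420 = 4118
ΔH = Σ(broken) − Σ(formed) = (3501 + D) − (4118) = −617 + D
Setting this equal to −35 kJ gives D = 582 kJ/mol.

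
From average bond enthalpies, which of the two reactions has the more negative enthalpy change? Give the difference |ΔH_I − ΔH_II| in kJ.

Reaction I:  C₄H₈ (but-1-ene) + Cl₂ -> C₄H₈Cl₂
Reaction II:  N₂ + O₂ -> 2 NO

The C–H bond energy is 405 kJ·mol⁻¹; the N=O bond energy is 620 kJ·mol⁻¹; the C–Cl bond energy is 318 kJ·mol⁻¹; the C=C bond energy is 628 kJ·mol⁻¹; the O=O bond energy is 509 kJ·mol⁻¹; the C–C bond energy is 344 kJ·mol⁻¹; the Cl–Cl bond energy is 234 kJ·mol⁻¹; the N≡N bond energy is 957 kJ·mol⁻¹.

Reaction I, by 344 kJ

Reaction I:
  Bonds broken (reactants):
    C–C: 2 × 344 = 688
    C–H: 8 × 405 = 3240
    C=C: 1 × 628 = 628
    Cl–Cl: 1 × 234 = 234
    Σ(broken) = 4790 kJ
  Bonds formed (products):
    C–C: 3 × 344 = 1032
    C–Cl: 2 × 318 = 636
    C–H: 8 × 405 = 3240
    Σ(formed) = 4908 kJ
  ΔH_I = 4790 − 4908 = −118 kJ
Reaction II:
  Bonds broken (reactants):
    N≡N: 1 × 957 = 957
    O=O: 1 × 509 = 509
    Σ(broken) = 1466 kJ
  Bonds formed (products):
    N=O: 2 × 620 = 1240
    Σ(formed) = 1240 kJ
  ΔH_II = 1466 − 1240 = +226 kJ
ΔH_I − ΔH_II = −344 kJ, so reaction I has the more negative ΔH; |ΔH_I − ΔH_II| = 344 kJ.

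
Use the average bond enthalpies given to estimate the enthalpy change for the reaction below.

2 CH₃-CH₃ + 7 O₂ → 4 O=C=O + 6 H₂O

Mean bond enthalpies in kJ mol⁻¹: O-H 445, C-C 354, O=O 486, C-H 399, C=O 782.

Bonds broken (reactants):
  C-C: 2 × 354 = 708
  C-H: 12 × 399 = 4788
  O=O: 7 × 486 = 3402
  Σ(broken) = 8898 kJ
Bonds formed (products):
  C=O: 8 × 782 = 6256
  O-H: 12 × 445 = 5340
  Σ(formed) = 11596 kJ
ΔH = Σ(broken) − Σ(formed) = 8898 − 11596 = −2698 kJ

ΔH ≈ −2698 kJ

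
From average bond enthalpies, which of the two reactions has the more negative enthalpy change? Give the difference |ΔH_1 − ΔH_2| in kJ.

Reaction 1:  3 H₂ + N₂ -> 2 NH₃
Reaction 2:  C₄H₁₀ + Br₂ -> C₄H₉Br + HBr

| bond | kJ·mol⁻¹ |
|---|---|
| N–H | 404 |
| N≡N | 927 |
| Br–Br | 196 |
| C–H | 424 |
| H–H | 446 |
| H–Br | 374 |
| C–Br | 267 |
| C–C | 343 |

Reaction 1:
  Bonds broken (reactants):
    H–H: 3 × 446 = 1338
    N≡N: 1 × 927 = 927
    Σ(broken) = 2265 kJ
  Bonds formed (products):
    N–H: 6 × 404 = 2424
    Σ(formed) = 2424 kJ
  ΔH_1 = 2265 − 2424 = −159 kJ
Reaction 2:
  Bonds broken (reactants):
    Br–Br: 1 × 196 = 196
    C–C: 3 × 343 = 1029
    C–H: 10 × 424 = 4240
    Σ(broken) = 5465 kJ
  Bonds formed (products):
    C–Br: 1 × 267 = 267
    C–C: 3 × 343 = 1029
    C–H: 9 × 424 = 3816
    H–Br: 1 × 374 = 374
    Σ(formed) = 5486 kJ
  ΔH_2 = 5465 − 5486 = −21 kJ
ΔH_1 − ΔH_2 = −138 kJ, so reaction 1 has the more negative ΔH; |ΔH_1 − ΔH_2| = 138 kJ.

Reaction 1, by 138 kJ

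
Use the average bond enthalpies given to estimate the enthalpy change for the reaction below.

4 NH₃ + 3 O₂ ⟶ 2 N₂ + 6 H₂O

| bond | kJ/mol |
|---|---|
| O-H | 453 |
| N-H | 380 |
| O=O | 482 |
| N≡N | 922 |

ΔH ≈ −1274 kJ

Bonds broken (reactants):
  N-H: 12 × 380 = 4560
  O=O: 3 × 482 = 1446
  Σ(broken) = 6006 kJ
Bonds formed (products):
  N≡N: 2 × 922 = 1844
  O-H: 12 × 453 = 5436
  Σ(formed) = 7280 kJ
ΔH = Σ(broken) − Σ(formed) = 6006 − 7280 = −1274 kJ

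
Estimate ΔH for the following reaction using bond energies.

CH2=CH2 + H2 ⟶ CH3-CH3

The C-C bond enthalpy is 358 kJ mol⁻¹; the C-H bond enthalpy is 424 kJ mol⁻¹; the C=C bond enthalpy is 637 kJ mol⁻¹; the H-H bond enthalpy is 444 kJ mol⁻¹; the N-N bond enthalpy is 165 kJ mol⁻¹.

ΔH ≈ −125 kJ

Bonds broken (reactants):
  C-H: 4 × 424 = 1696
  C=C: 1 × 637 = 637
  H-H: 1 × 444 = 444
  Σ(broken) = 2777 kJ
Bonds formed (products):
  C-C: 1 × 358 = 358
  C-H: 6 × 424 = 2544
  Σ(formed) = 2902 kJ
ΔH = Σ(broken) − Σ(formed) = 2777 − 2902 = −125 kJ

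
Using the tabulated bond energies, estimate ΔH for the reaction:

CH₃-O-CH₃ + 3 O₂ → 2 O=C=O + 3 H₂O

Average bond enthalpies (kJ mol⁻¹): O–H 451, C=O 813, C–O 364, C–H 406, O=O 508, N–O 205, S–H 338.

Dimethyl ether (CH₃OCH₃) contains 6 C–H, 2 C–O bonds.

ΔH ≈ −1270 kJ

Bonds broken (reactants):
  C–H: 6 × 406 = 2436
  C–O: 2 × 364 = 728
  O=O: 3 × 508 = 1524
  Σ(broken) = 4688 kJ
Bonds formed (products):
  C=O: 4 × 813 = 3252
  O–H: 6 × 451 = 2706
  Σ(formed) = 5958 kJ
ΔH = Σ(broken) − Σ(formed) = 4688 − 5958 = −1270 kJ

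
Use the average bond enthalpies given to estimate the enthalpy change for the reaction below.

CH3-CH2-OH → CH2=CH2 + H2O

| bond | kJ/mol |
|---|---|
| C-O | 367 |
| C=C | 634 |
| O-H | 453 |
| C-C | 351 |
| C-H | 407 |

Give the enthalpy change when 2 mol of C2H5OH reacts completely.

ΔH = +76 kJ

Bonds broken (reactants):
  C-C: 1 × 351 = 351
  C-H: 5 × 407 = 2035
  C-O: 1 × 367 = 367
  O-H: 1 × 453 = 453
  Σ(broken) = 3206 kJ
Bonds formed (products):
  C-H: 4 × 407 = 1628
  C=C: 1 × 634 = 634
  O-H: 2 × 453 = 906
  Σ(formed) = 3168 kJ
ΔH = Σ(broken) − Σ(formed) = 3206 − 3168 = +38 kJ
For 2× the reaction as written: 2 × (+38) = +76 kJ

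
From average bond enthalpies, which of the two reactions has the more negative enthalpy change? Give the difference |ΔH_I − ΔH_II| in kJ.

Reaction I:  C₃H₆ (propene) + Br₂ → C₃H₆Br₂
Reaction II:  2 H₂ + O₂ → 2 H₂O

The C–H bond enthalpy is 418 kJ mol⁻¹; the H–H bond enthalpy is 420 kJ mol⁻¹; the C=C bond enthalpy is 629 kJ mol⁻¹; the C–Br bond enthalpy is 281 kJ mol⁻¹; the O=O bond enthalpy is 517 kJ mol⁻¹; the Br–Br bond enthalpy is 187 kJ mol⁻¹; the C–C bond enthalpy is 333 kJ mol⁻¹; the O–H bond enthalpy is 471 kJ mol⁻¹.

Reaction II, by 448 kJ

Reaction I:
  Bonds broken (reactants):
    Br–Br: 1 × 187 = 187
    C–C: 1 × 333 = 333
    C–H: 6 × 418 = 2508
    C=C: 1 × 629 = 629
    Σ(broken) = 3657 kJ
  Bonds formed (products):
    C–Br: 2 × 281 = 562
    C–C: 2 × 333 = 666
    C–H: 6 × 418 = 2508
    Σ(formed) = 3736 kJ
  ΔH_I = 3657 − 3736 = −79 kJ
Reaction II:
  Bonds broken (reactants):
    H–H: 2 × 420 = 840
    O=O: 1 × 517 = 517
    Σ(broken) = 1357 kJ
  Bonds formed (products):
    O–H: 4 × 471 = 1884
    Σ(formed) = 1884 kJ
  ΔH_II = 1357 − 1884 = −527 kJ
ΔH_I − ΔH_II = +448 kJ, so reaction II has the more negative ΔH; |ΔH_I − ΔH_II| = 448 kJ.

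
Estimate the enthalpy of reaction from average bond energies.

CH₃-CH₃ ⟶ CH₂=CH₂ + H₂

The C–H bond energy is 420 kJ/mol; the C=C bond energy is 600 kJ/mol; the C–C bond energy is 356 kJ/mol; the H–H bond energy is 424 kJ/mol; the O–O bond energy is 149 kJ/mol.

Bonds broken (reactants):
  C–C: 1 × 356 = 356
  C–H: 6 × 420 = 2520
  Σ(broken) = 2876 kJ
Bonds formed (products):
  C–H: 4 × 420 = 1680
  C=C: 1 × 600 = 600
  H–H: 1 × 424 = 424
  Σ(formed) = 2704 kJ
ΔH = Σ(broken) − Σ(formed) = 2876 − 2704 = +172 kJ

ΔH ≈ +172 kJ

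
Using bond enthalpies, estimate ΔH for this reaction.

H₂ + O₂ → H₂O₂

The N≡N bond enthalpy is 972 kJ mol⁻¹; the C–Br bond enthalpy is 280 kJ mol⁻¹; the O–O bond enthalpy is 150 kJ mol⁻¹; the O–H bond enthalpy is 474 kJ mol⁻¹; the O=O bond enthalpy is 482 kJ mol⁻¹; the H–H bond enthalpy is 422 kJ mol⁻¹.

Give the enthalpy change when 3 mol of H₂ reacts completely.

ΔH = −582 kJ

Bonds broken (reactants):
  H–H: 1 × 422 = 422
  O=O: 1 × 482 = 482
  Σ(broken) = 904 kJ
Bonds formed (products):
  O–H: 2 × 474 = 948
  O–O: 1 × 150 = 150
  Σ(formed) = 1098 kJ
ΔH = Σ(broken) − Σ(formed) = 904 − 1098 = −194 kJ
For 3× the reaction as written: 3 × (−194) = −582 kJ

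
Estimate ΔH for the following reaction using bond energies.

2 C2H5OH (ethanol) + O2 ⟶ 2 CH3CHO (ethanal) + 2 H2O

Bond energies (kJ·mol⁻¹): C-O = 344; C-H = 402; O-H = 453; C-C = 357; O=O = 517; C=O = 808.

Bonds broken (reactants):
  C-C: 2 × 357 = 714
  C-H: 10 × 402 = 4020
  C-O: 2 × 344 = 688
  O-H: 2 × 453 = 906
  O=O: 1 × 517 = 517
  Σ(broken) = 6845 kJ
Bonds formed (products):
  C-C: 2 × 357 = 714
  C-H: 8 × 402 = 3216
  C=O: 2 × 808 = 1616
  O-H: 4 × 453 = 1812
  Σ(formed) = 7358 kJ
ΔH = Σ(broken) − Σ(formed) = 6845 − 7358 = −513 kJ

ΔH ≈ −513 kJ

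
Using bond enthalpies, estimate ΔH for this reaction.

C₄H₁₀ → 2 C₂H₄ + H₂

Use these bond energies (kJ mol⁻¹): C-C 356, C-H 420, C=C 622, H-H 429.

ΔH ≈ +235 kJ

Bonds broken (reactants):
  C-C: 3 × 356 = 1068
  C-H: 10 × 420 = 4200
  Σ(broken) = 5268 kJ
Bonds formed (products):
  C-H: 8 × 420 = 3360
  C=C: 2 × 622 = 1244
  H-H: 1 × 429 = 429
  Σ(formed) = 5033 kJ
ΔH = Σ(broken) − Σ(formed) = 5268 − 5033 = +235 kJ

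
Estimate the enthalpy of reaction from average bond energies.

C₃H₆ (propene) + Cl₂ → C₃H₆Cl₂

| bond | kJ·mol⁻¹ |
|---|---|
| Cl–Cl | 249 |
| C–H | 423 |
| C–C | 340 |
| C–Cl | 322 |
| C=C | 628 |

ΔH ≈ −107 kJ

Bonds broken (reactants):
  C–C: 1 × 340 = 340
  C–H: 6 × 423 = 2538
  C=C: 1 × 628 = 628
  Cl–Cl: 1 × 249 = 249
  Σ(broken) = 3755 kJ
Bonds formed (products):
  C–C: 2 × 340 = 680
  C–Cl: 2 × 322 = 644
  C–H: 6 × 423 = 2538
  Σ(formed) = 3862 kJ
ΔH = Σ(broken) − Σ(formed) = 3755 − 3862 = −107 kJ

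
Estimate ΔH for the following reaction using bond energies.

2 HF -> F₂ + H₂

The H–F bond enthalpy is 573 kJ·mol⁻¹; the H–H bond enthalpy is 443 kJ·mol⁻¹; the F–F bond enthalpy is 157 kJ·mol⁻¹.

Bonds broken (reactants):
  H–F: 2 × 573 = 1146
  Σ(broken) = 1146 kJ
Bonds formed (products):
  F–F: 1 × 157 = 157
  H–H: 1 × 443 = 443
  Σ(formed) = 600 kJ
ΔH = Σ(broken) − Σ(formed) = 1146 − 600 = +546 kJ

ΔH ≈ +546 kJ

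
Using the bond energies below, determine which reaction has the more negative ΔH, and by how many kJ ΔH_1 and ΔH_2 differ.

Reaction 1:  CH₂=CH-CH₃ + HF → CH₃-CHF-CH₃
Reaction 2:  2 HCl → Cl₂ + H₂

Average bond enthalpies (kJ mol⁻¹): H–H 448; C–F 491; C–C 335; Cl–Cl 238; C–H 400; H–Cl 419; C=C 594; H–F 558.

Reaction 1:
  Bonds broken (reactants):
    C–C: 1 × 335 = 335
    C–H: 6 × 400 = 2400
    C=C: 1 × 594 = 594
    H–F: 1 × 558 = 558
    Σ(broken) = 3887 kJ
  Bonds formed (products):
    C–C: 2 × 335 = 670
    C–F: 1 × 491 = 491
    C–H: 7 × 400 = 2800
    Σ(formed) = 3961 kJ
  ΔH_1 = 3887 − 3961 = −74 kJ
Reaction 2:
  Bonds broken (reactants):
    H–Cl: 2 × 419 = 838
    Σ(broken) = 838 kJ
  Bonds formed (products):
    Cl–Cl: 1 × 238 = 238
    H–H: 1 × 448 = 448
    Σ(formed) = 686 kJ
  ΔH_2 = 838 − 686 = +152 kJ
ΔH_1 − ΔH_2 = −226 kJ, so reaction 1 has the more negative ΔH; |ΔH_1 − ΔH_2| = 226 kJ.

Reaction 1, by 226 kJ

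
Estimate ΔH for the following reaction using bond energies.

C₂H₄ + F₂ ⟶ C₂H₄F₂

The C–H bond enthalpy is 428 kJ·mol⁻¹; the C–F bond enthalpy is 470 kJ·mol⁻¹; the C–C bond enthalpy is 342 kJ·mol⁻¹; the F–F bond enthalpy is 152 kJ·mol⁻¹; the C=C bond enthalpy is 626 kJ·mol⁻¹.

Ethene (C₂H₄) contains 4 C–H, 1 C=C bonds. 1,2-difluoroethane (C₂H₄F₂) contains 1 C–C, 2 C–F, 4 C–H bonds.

Bonds broken (reactants):
  C–H: 4 × 428 = 1712
  C=C: 1 × 626 = 626
  F–F: 1 × 152 = 152
  Σ(broken) = 2490 kJ
Bonds formed (products):
  C–C: 1 × 342 = 342
  C–F: 2 × 470 = 940
  C–H: 4 × 428 = 1712
  Σ(formed) = 2994 kJ
ΔH = Σ(broken) − Σ(formed) = 2490 − 2994 = −504 kJ

ΔH ≈ −504 kJ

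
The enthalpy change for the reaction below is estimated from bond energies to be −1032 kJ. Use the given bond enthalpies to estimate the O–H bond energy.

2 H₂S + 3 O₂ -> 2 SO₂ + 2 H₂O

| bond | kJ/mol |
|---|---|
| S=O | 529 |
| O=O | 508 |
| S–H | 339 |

D(O–H) ≈ 449 kJ/mol

Let D be the O–H bond energy.
Σ(broken) = 3×508 + 4×339 = 2880
Σ(formed) = 4×D + 4×529 = 2116 + 4D
ΔH = Σ(broken) − Σ(formed) = (2880) − (2116 + 4D) = +764 − 4D
Setting this equal to −1032 kJ gives 4D = 1796, so D = 449 kJ/mol.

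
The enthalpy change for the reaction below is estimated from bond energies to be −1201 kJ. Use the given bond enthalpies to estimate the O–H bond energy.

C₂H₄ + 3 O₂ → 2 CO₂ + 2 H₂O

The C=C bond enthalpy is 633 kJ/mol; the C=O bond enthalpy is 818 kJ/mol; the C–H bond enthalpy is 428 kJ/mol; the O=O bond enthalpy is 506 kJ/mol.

Let D be the O–H bond energy.
Σ(broken) = 4×428 + 1×633 + 3×506 = 3863
Σ(formed) = 4×818 + 4×D = 3272 + 4D
ΔH = Σ(broken) − Σ(formed) = (3863) − (3272 + 4D) = +591 − 4D
Setting this equal to −1201 kJ gives 4D = 1792, so D = 448 kJ/mol.

D(O–H) ≈ 448 kJ/mol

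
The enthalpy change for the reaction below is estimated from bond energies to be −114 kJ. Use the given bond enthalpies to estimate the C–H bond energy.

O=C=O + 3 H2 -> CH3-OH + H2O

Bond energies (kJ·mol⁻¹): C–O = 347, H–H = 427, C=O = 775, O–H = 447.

Let D be the C–H bond energy.
Σ(broken) = 2×775 + 3×427 = 2831
Σ(formed) = 3×D + 1×347 + 3×447 = 1688 + 3D
ΔH = Σ(broken) − Σ(formed) = (2831) − (1688 + 3D) = +1143 − 3D
Setting this equal to −114 kJ gives 3D = 1257, so D = 419 kJ/mol.

D(C–H) ≈ 419 kJ/mol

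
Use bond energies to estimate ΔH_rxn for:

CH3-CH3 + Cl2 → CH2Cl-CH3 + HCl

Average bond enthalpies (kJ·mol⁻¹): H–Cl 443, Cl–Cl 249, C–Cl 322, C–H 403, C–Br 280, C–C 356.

Bonds broken (reactants):
  C–C: 1 × 356 = 356
  C–H: 6 × 403 = 2418
  Cl–Cl: 1 × 249 = 249
  Σ(broken) = 3023 kJ
Bonds formed (products):
  C–C: 1 × 356 = 356
  C–Cl: 1 × 322 = 322
  C–H: 5 × 403 = 2015
  H–Cl: 1 × 443 = 443
  Σ(formed) = 3136 kJ
ΔH = Σ(broken) − Σ(formed) = 3023 − 3136 = −113 kJ

ΔH ≈ −113 kJ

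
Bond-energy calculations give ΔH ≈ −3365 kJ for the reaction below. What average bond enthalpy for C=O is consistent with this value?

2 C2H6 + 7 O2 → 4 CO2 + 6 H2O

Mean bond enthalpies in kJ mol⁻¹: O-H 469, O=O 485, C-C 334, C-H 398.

Let D be the C=O bond energy.
Σ(broken) = 2×334 + 12×398 + 7×485 = 8839
Σ(formed) = 8×D + 12×469 = 5628 + 8D
ΔH = Σ(broken) − Σ(formed) = (8839) − (5628 + 8D) = +3211 − 8D
Setting this equal to −3365 kJ gives 8D = 6576, so D = 822 kJ/mol.

D(C=O) ≈ 822 kJ/mol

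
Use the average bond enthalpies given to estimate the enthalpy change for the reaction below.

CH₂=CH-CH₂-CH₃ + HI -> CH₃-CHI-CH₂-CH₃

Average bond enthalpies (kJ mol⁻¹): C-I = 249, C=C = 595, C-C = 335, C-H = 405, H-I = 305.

Bonds broken (reactants):
  C-C: 2 × 335 = 670
  C-H: 8 × 405 = 3240
  C=C: 1 × 595 = 595
  H-I: 1 × 305 = 305
  Σ(broken) = 4810 kJ
Bonds formed (products):
  C-C: 3 × 335 = 1005
  C-H: 9 × 405 = 3645
  C-I: 1 × 249 = 249
  Σ(formed) = 4899 kJ
ΔH = Σ(broken) − Σ(formed) = 4810 − 4899 = −89 kJ

ΔH ≈ −89 kJ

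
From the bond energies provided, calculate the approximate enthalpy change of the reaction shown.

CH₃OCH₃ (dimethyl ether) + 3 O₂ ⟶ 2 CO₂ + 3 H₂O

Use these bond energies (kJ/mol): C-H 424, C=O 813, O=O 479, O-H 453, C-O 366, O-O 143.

ΔH ≈ −1257 kJ

Bonds broken (reactants):
  C-H: 6 × 424 = 2544
  C-O: 2 × 366 = 732
  O=O: 3 × 479 = 1437
  Σ(broken) = 4713 kJ
Bonds formed (products):
  C=O: 4 × 813 = 3252
  O-H: 6 × 453 = 2718
  Σ(formed) = 5970 kJ
ΔH = Σ(broken) − Σ(formed) = 4713 − 5970 = −1257 kJ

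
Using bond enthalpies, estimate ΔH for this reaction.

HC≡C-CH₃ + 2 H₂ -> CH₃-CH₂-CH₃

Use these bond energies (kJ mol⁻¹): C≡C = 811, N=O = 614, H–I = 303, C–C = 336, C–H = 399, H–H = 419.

Bonds broken (reactants):
  C≡C: 1 × 811 = 811
  C–C: 1 × 336 = 336
  C–H: 4 × 399 = 1596
  H–H: 2 × 419 = 838
  Σ(broken) = 3581 kJ
Bonds formed (products):
  C–C: 2 × 336 = 672
  C–H: 8 × 399 = 3192
  Σ(formed) = 3864 kJ
ΔH = Σ(broken) − Σ(formed) = 3581 − 3864 = −283 kJ

ΔH ≈ −283 kJ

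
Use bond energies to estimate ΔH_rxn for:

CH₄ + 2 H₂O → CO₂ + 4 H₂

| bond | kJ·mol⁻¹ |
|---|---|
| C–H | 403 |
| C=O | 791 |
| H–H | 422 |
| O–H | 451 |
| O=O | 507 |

ΔH ≈ +146 kJ

Bonds broken (reactants):
  C–H: 4 × 403 = 1612
  O–H: 4 × 451 = 1804
  Σ(broken) = 3416 kJ
Bonds formed (products):
  C=O: 2 × 791 = 1582
  H–H: 4 × 422 = 1688
  Σ(formed) = 3270 kJ
ΔH = Σ(broken) − Σ(formed) = 3416 − 3270 = +146 kJ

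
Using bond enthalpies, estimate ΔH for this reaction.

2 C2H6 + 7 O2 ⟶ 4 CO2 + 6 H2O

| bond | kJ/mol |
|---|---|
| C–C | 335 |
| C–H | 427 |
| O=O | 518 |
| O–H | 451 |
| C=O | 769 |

ΔH ≈ −2144 kJ

Bonds broken (reactants):
  C–C: 2 × 335 = 670
  C–H: 12 × 427 = 5124
  O=O: 7 × 518 = 3626
  Σ(broken) = 9420 kJ
Bonds formed (products):
  C=O: 8 × 769 = 6152
  O–H: 12 × 451 = 5412
  Σ(formed) = 11564 kJ
ΔH = Σ(broken) − Σ(formed) = 9420 − 11564 = −2144 kJ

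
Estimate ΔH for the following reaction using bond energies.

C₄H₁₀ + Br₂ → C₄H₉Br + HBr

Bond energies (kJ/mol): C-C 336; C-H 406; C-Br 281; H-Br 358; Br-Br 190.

Bonds broken (reactants):
  Br-Br: 1 × 190 = 190
  C-C: 3 × 336 = 1008
  C-H: 10 × 406 = 4060
  Σ(broken) = 5258 kJ
Bonds formed (products):
  C-Br: 1 × 281 = 281
  C-C: 3 × 336 = 1008
  C-H: 9 × 406 = 3654
  H-Br: 1 × 358 = 358
  Σ(formed) = 5301 kJ
ΔH = Σ(broken) − Σ(formed) = 5258 − 5301 = −43 kJ

ΔH ≈ −43 kJ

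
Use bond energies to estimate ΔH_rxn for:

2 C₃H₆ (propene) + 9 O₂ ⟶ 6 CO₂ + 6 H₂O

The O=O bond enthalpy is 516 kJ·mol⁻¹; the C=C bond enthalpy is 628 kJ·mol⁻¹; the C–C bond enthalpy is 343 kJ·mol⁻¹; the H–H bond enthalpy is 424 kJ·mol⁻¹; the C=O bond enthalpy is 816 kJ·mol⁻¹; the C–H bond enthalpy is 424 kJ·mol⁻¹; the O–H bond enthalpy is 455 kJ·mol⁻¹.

Bonds broken (reactants):
  C–C: 2 × 343 = 686
  C–H: 12 × 424 = 5088
  C=C: 2 × 628 = 1256
  O=O: 9 × 516 = 4644
  Σ(broken) = 11674 kJ
Bonds formed (products):
  C=O: 12 × 816 = 9792
  O–H: 12 × 455 = 5460
  Σ(formed) = 15252 kJ
ΔH = Σ(broken) − Σ(formed) = 11674 − 15252 = −3578 kJ

ΔH ≈ −3578 kJ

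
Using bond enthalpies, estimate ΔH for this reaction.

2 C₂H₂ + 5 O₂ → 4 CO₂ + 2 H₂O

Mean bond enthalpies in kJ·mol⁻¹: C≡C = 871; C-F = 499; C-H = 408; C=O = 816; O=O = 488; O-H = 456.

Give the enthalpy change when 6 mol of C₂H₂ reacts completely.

ΔH = −7614 kJ

Bonds broken (reactants):
  C≡C: 2 × 871 = 1742
  C-H: 4 × 408 = 1632
  O=O: 5 × 488 = 2440
  Σ(broken) = 5814 kJ
Bonds formed (products):
  C=O: 8 × 816 = 6528
  O-H: 4 × 456 = 1824
  Σ(formed) = 8352 kJ
ΔH = Σ(broken) − Σ(formed) = 5814 − 8352 = −2538 kJ
For 3× the reaction as written: 3 × (−2538) = −7614 kJ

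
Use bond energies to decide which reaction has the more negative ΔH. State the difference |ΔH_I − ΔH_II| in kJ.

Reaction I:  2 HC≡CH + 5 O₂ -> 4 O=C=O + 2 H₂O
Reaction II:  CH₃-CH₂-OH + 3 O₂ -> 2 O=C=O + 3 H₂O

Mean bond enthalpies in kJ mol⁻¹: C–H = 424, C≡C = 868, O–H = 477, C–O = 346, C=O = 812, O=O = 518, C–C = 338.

Reaction I, by 1107 kJ

Reaction I:
  Bonds broken (reactants):
    C≡C: 2 × 868 = 1736
    C–H: 4 × 424 = 1696
    O=O: 5 × 518 = 2590
    Σ(broken) = 6022 kJ
  Bonds formed (products):
    C=O: 8 × 812 = 6496
    O–H: 4 × 477 = 1908
    Σ(formed) = 8404 kJ
  ΔH_I = 6022 − 8404 = −2382 kJ
Reaction II:
  Bonds broken (reactants):
    C–C: 1 × 338 = 338
    C–H: 5 × 424 = 2120
    C–O: 1 × 346 = 346
    O–H: 1 × 477 = 477
    O=O: 3 × 518 = 1554
    Σ(broken) = 4835 kJ
  Bonds formed (products):
    C=O: 4 × 812 = 3248
    O–H: 6 × 477 = 2862
    Σ(formed) = 6110 kJ
  ΔH_II = 4835 − 6110 = −1275 kJ
ΔH_I − ΔH_II = −1107 kJ, so reaction I has the more negative ΔH; |ΔH_I − ΔH_II| = 1107 kJ.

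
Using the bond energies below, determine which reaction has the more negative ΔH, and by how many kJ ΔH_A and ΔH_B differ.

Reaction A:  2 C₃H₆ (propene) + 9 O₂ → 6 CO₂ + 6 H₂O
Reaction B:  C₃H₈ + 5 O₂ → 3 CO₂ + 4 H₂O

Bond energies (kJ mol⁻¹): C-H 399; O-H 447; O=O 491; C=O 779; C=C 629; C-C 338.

Reaction A:
  Bonds broken (reactants):
    C-C: 2 × 338 = 676
    C-H: 12 × 399 = 4788
    C=C: 2 × 629 = 1258
    O=O: 9 × 491 = 4419
    Σ(broken) = 11141 kJ
  Bonds formed (products):
    C=O: 12 × 779 = 9348
    O-H: 12 × 447 = 5364
    Σ(formed) = 14712 kJ
  ΔH_A = 11141 − 14712 = −3571 kJ
Reaction B:
  Bonds broken (reactants):
    C-C: 2 × 338 = 676
    C-H: 8 × 399 = 3192
    O=O: 5 × 491 = 2455
    Σ(broken) = 6323 kJ
  Bonds formed (products):
    C=O: 6 × 779 = 4674
    O-H: 8 × 447 = 3576
    Σ(formed) = 8250 kJ
  ΔH_B = 6323 − 8250 = −1927 kJ
ΔH_A − ΔH_B = −1644 kJ, so reaction A has the more negative ΔH; |ΔH_A − ΔH_B| = 1644 kJ.

Reaction A, by 1644 kJ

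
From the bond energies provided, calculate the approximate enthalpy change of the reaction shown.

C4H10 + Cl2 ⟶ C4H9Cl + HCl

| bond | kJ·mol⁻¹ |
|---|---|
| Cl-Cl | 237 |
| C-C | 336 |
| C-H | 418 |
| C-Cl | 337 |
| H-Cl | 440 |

Bonds broken (reactants):
  C-C: 3 × 336 = 1008
  C-H: 10 × 418 = 4180
  Cl-Cl: 1 × 237 = 237
  Σ(broken) = 5425 kJ
Bonds formed (products):
  C-C: 3 × 336 = 1008
  C-Cl: 1 × 337 = 337
  C-H: 9 × 418 = 3762
  H-Cl: 1 × 440 = 440
  Σ(formed) = 5547 kJ
ΔH = Σ(broken) − Σ(formed) = 5425 − 5547 = −122 kJ

ΔH ≈ −122 kJ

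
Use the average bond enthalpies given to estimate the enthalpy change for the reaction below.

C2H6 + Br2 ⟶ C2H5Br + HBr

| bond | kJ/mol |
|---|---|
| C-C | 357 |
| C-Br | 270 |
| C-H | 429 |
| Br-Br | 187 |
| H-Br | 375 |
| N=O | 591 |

ΔH ≈ −29 kJ

Bonds broken (reactants):
  Br-Br: 1 × 187 = 187
  C-C: 1 × 357 = 357
  C-H: 6 × 429 = 2574
  Σ(broken) = 3118 kJ
Bonds formed (products):
  C-Br: 1 × 270 = 270
  C-C: 1 × 357 = 357
  C-H: 5 × 429 = 2145
  H-Br: 1 × 375 = 375
  Σ(formed) = 3147 kJ
ΔH = Σ(broken) − Σ(formed) = 3118 − 3147 = −29 kJ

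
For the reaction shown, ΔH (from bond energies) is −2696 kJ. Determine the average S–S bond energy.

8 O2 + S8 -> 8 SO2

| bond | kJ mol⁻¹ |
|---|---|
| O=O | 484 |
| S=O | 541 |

D(S–S) ≈ 261 kJ/mol

Let D be the S–S bond energy.
Σ(broken) = 8×484 + 8×D = 3872 + 8D
Σ(formed) = 16×541 = 8656
ΔH = Σ(broken) − Σ(formed) = (3872 + 8D) − (8656) = −4784 + 8D
Setting this equal to −2696 kJ gives 8D = 2088, so D = 261 kJ/mol.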